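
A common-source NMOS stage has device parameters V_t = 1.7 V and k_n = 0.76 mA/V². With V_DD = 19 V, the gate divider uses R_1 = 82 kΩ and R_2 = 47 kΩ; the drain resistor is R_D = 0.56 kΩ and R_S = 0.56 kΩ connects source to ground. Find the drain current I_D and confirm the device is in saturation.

V_G = V_DD·R_2/(R_1+R_2) = 19×47/129 = 6.92 V.
Assume saturation: I_D = (k_n/2)(V_GS − V_t)² with V_GS = V_G − I_D·R_S = 6.92 − 0.56·I_D.
Substituting gives 0.119·I_D² − 3.22·I_D + 10.4 = 0, with roots I_D = 3.73 or 23.3 mA.
The root I_D = 23.3 mA gives V_GS = -6.13 V ≤ V_t, so take I_D = 3.73 mA.
Then V_GS = 4.83 V and V_DS = V_DD − I_D(R_D+R_S) = 19 − 3.73×1.12 = 14.8 V.
Saturation requires V_DS ≥ V_GS − V_t = 3.13 V; 14.8 ≥ 3.13 ✓.

I_D ≈ 3.7 mA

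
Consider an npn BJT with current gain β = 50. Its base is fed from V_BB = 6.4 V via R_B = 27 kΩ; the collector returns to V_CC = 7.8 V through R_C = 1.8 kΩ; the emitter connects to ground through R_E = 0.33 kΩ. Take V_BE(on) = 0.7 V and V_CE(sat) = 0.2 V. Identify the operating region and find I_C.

saturation; I_C ≈ 3.5 mA

Assume active: I_B = (6.4 − 0.7)/(27 + 51×0.33) = 0.13 mA, I_C = β·I_B = 6.5 mA.
Then V_CE = 7.8 − 6.5×1.8 − 6.63×0.33 = -6.09 V < 0.2 V — the active assumption fails.
Re-solve with V_CE = 0.2 V. KCL at the emitter: V_E/R_E = (V_BB−0.7−V_E)/R_B + (V_CC−0.2−V_E)/R_C, giving V_E = 1.22 V.
I_C = (V_CC − 0.2 − V_E)/R_C = (7.6 − 1.22)/1.8 = 3.54 mA.
Check: I_B = (5.7 − 1.22)/27 = 0.166 mA, and β·I_B = 8.29 mA > I_C, confirming saturation.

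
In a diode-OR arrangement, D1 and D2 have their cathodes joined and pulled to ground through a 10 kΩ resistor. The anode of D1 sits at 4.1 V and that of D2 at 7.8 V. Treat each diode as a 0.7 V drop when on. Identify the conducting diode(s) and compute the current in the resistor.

Only D2 conducts; I_R ≈ 0.71 mA

Assume both conduct. Then node N would need to be at both 4.1−0.7 = 3.4 V and 7.8−0.7 = 7.1 V, which is impossible.
Assume only D2 conducts: V_N = 7.8 − 0.7 = 7.1 V, so I_R = 7.1/10 = 0.71 mA.
Check D1: its anode-to-cathode voltage is 4.1 − 7.1 = -3 V < 0.7 V, so it is off. The assumption is consistent.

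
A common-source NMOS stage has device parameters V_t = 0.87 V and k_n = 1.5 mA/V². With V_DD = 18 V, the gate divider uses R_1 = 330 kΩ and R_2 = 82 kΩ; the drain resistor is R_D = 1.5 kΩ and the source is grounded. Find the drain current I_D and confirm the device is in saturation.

V_G = V_DD·R_2/(R_1+R_2) = 18×82/412 = 3.58 V. With the source grounded, V_GS = V_G = 3.58 V.
Assume saturation: I_D = (k_n/2)(V_GS − V_t)² = (1.5/2)×(3.58 − 0.87)² = 0.75×2.71² = 5.52 mA.
V_DS = V_DD − I_D·R_D = 18 − 5.52×1.5 = 9.72 V.
Saturation requires V_DS ≥ V_GS − V_t = 2.71 V; 9.72 ≥ 2.71 ✓.

I_D ≈ 5.5 mA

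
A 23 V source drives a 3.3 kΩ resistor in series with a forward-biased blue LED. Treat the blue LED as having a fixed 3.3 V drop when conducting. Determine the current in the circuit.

KVL around the loop: 23 = V_D + I·R = 3.3 + I × 3.3 kΩ.
So I = (23 − 3.3) / 3.3 kΩ = 19.7 / 3.3 = 5.97 mA.

I ≈ 6 mA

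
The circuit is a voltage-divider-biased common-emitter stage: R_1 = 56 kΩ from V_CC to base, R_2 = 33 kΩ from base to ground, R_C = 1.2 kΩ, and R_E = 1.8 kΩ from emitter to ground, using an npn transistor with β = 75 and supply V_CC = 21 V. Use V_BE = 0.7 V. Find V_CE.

Thevenize the base divider: V_Th = V_CC·R_2/(R_1+R_2) = 21×33/89 = 7.79 V, R_Th = R_1‖R_2 = 20.8 kΩ.
Base-emitter loop: V_Th = I_B·R_Th + V_BE + (β+1)I_B·R_E, so I_B = (7.79 − 0.7) / (20.8 + 76×1.8) = 0.045 mA.
I_C = β·I_B = 75×0.045 = 3.37 mA, and I_E = (β+1)I_B = 3.42 mA.
V_CE = V_CC − I_C·R_C − I_E·R_E = 21 − 3.37×1.2 − 3.42×1.8 = 10.8 V.
V_CE = 10.8 V > 0.2 V confirms active-region operation.

V_CE ≈ 11 V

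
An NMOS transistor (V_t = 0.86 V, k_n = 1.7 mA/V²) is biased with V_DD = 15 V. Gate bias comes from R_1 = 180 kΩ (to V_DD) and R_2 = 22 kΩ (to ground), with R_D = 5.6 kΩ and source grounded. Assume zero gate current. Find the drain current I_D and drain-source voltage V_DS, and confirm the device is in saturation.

I_D ≈ 0.51 mA, V_DS ≈ 12 V

V_G = V_DD·R_2/(R_1+R_2) = 15×22/202 = 1.63 V. With the source grounded, V_GS = V_G = 1.63 V.
Assume saturation: I_D = (k_n/2)(V_GS − V_t)² = (1.7/2)×(1.63 − 0.86)² = 0.85×0.774² = 0.509 mA.
V_DS = V_DD − I_D·R_D = 15 − 0.509×5.6 = 12.2 V.
Saturation requires V_DS ≥ V_GS − V_t = 0.774 V; 12.2 ≥ 0.774 ✓.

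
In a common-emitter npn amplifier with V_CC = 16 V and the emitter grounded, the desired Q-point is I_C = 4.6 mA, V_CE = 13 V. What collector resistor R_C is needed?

R_C ≈ 0.65 kΩ

Collector loop: V_CC = I_C·R_C + V_CE.
R_C = (V_CC − V_CE)/I_C = (16 − 13)/4.6 = 0.652 kΩ.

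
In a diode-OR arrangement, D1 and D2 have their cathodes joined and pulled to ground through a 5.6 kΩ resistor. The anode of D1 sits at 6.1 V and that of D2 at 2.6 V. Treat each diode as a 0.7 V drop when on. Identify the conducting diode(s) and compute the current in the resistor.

Assume both conduct. Then node N would need to be at both 6.1−0.7 = 5.4 V and 2.6−0.7 = 1.9 V, which is impossible.
Assume only D1 conducts: V_N = 6.1 − 0.7 = 5.4 V, so I_R = 5.4/5.6 = 0.964 mA.
Check D2: its anode-to-cathode voltage is 2.6 − 5.4 = -2.8 V < 0.7 V, so it is off. The assumption is consistent.

Only D1 conducts; I_R ≈ 0.96 mA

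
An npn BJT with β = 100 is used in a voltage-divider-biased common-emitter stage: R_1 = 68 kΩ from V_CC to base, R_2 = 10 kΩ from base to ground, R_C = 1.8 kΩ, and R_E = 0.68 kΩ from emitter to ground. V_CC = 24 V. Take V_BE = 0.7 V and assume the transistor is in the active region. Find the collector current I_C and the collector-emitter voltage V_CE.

I_C ≈ 3.1 mA, V_CE ≈ 16 V

Thevenize the base divider: V_Th = V_CC·R_2/(R_1+R_2) = 24×10/78 = 3.08 V, R_Th = R_1‖R_2 = 8.72 kΩ.
Base-emitter loop: V_Th = I_B·R_Th + V_BE + (β+1)I_B·R_E, so I_B = (3.08 − 0.7) / (8.72 + 101×0.68) = 0.0307 mA.
I_C = β·I_B = 100×0.0307 = 3.07 mA, and I_E = (β+1)I_B = 3.1 mA.
V_CE = V_CC − I_C·R_C − I_E·R_E = 24 − 3.07×1.8 − 3.1×0.68 = 16.4 V.
V_CE = 16.4 V > 0.2 V confirms active-region operation.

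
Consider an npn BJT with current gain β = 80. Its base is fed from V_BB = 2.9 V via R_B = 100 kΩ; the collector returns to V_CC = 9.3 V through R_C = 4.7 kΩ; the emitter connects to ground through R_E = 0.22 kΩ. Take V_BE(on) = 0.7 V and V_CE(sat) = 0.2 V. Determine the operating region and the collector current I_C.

Assume active. Base-emitter loop: I_B = (V_BB − V_BE)/(R_B + (β+1)R_E) = (2.9 − 0.7)/(100 + 81×0.22) = 0.0187 mA.
I_C = β·I_B = 80×0.0187 = 1.49 mA.
V_CE = V_CC − I_C·R_C − I_E·R_E = 9.3 − 1.49×4.7 − 1.51×0.22 = 1.95 V > V_CE(sat), so the active-region assumption holds.

active; I_C ≈ 1.5 mA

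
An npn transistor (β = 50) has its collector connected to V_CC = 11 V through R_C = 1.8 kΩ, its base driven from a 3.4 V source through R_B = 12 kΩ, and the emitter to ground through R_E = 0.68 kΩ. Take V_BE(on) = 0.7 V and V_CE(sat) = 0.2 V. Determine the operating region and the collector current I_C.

active; I_C ≈ 2.9 mA

Assume active. Base-emitter loop: I_B = (V_BB − V_BE)/(R_B + (β+1)R_E) = (3.4 − 0.7)/(12 + 51×0.68) = 0.0578 mA.
I_C = β·I_B = 50×0.0578 = 2.89 mA.
V_CE = V_CC − I_C·R_C − I_E·R_E = 11 − 2.89×1.8 − 2.95×0.68 = 3.79 V > V_CE(sat), so the active-region assumption holds.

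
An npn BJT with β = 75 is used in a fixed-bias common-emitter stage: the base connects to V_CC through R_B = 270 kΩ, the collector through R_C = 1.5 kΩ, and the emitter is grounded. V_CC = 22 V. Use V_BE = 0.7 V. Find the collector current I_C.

I_C ≈ 5.9 mA

Base loop: V_CC = I_B·R_B + V_BE, so I_B = (22 − 0.7)/270 kΩ = 0.0789 mA.
In the active region I_C = β·I_B = 75 × 0.0789 = 5.92 mA.
Collector loop: V_CE = V_CC − I_C·R_C = 22 − 5.92×1.5 = 13.1 V.
Since V_CE = 13.1 V > V_CE(sat) ≈ 0.2 V, the transistor is in the active region as assumed.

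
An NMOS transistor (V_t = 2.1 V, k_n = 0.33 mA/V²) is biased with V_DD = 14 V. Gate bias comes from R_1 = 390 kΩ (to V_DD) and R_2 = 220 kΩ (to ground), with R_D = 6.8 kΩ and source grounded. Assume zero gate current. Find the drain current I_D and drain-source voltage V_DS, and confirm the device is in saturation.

V_G = V_DD·R_2/(R_1+R_2) = 14×220/610 = 5.05 V. With the source grounded, V_GS = V_G = 5.05 V.
Assume saturation: I_D = (k_n/2)(V_GS − V_t)² = (0.33/2)×(5.05 − 2.1)² = 0.165×2.95² = 1.44 mA.
V_DS = V_DD − I_D·R_D = 14 − 1.44×6.8 = 4.24 V.
Saturation requires V_DS ≥ V_GS − V_t = 2.95 V; 4.24 ≥ 2.95 ✓.

I_D ≈ 1.4 mA, V_DS ≈ 4.2 V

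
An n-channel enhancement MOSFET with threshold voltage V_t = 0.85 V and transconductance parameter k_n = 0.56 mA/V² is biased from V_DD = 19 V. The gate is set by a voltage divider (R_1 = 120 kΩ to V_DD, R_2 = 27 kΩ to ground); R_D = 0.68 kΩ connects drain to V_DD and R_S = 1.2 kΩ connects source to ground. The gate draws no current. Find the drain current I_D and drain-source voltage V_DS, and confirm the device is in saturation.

I_D ≈ 0.8 mA, V_DS ≈ 18 V

V_G = V_DD·R_2/(R_1+R_2) = 19×27/147 = 3.49 V.
Assume saturation: I_D = (k_n/2)(V_GS − V_t)² with V_GS = V_G − I_D·R_S = 3.49 − 1.2·I_D.
Substituting gives 0.403·I_D² − 2.77·I_D + 1.95 = 0, with roots I_D = 0.795 or 6.08 mA.
The root I_D = 6.08 mA gives V_GS = -3.81 V ≤ V_t, so take I_D = 0.795 mA.
Then V_GS = 2.54 V and V_DS = V_DD − I_D(R_D+R_S) = 19 − 0.795×1.88 = 17.5 V.
Saturation requires V_DS ≥ V_GS − V_t = 1.69 V; 17.5 ≥ 1.69 ✓.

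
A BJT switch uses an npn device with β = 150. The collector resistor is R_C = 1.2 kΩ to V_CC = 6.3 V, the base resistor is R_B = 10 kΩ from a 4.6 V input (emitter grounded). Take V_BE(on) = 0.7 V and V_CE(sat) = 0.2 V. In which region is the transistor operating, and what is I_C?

Assume active: I_B = (4.6 − 0.7)/10 = 0.39 mA, giving I_C = β·I_B = 58.5 mA.
But then V_CE = 6.3 − 58.5×1.2 = -63.9 V < V_CE(sat) = 0.2 V — impossible in the active region.
So the transistor is saturated. With V_CE = 0.2 V, I_C = (V_CC − 0.2)/R_C = 6.1/1.2 = 5.08 mA.
Check: β·I_B = 58.5 mA > I_C = 5.08 mA, confirming saturation.

saturation; I_C ≈ 5.1 mA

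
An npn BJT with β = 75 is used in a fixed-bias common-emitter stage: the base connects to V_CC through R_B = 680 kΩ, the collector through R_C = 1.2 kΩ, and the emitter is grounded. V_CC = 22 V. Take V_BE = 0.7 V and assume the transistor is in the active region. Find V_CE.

Base loop: V_CC = I_B·R_B + V_BE, so I_B = (22 − 0.7)/680 kΩ = 0.0313 mA.
In the active region I_C = β·I_B = 75 × 0.0313 = 2.35 mA.
Collector loop: V_CE = V_CC − I_C·R_C = 22 − 2.35×1.2 = 19.2 V.
Since V_CE = 19.2 V > V_CE(sat) ≈ 0.2 V, the transistor is in the active region as assumed.

V_CE ≈ 19 V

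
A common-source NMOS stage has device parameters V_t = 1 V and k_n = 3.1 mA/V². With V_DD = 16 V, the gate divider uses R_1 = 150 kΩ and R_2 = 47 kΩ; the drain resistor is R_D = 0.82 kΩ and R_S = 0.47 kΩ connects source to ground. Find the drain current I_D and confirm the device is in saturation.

I_D ≈ 3 mA

V_G = V_DD·R_2/(R_1+R_2) = 16×47/197 = 3.82 V.
Assume saturation: I_D = (k_n/2)(V_GS − V_t)² with V_GS = V_G − I_D·R_S = 3.82 − 0.47·I_D.
Substituting gives 0.342·I_D² − 5.1·I_D + 12.3 = 0, with roots I_D = 3.02 or 11.9 mA.
The root I_D = 11.9 mA gives V_GS = -1.77 V ≤ V_t, so take I_D = 3.02 mA.
Then V_GS = 2.4 V and V_DS = V_DD − I_D(R_D+R_S) = 16 − 3.02×1.29 = 12.1 V.
Saturation requires V_DS ≥ V_GS − V_t = 1.4 V; 12.1 ≥ 1.4 ✓.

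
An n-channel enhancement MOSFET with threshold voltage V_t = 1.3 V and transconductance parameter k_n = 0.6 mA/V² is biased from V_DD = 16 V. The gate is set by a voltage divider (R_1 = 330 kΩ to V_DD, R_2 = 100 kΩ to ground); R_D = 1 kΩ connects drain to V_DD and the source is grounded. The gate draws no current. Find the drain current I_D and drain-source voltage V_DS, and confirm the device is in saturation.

V_G = V_DD·R_2/(R_1+R_2) = 16×100/430 = 3.72 V. With the source grounded, V_GS = V_G = 3.72 V.
Assume saturation: I_D = (k_n/2)(V_GS − V_t)² = (0.6/2)×(3.72 − 1.3)² = 0.3×2.42² = 1.76 mA.
V_DS = V_DD − I_D·R_D = 16 − 1.76×1 = 14.2 V.
Saturation requires V_DS ≥ V_GS − V_t = 2.42 V; 14.2 ≥ 2.42 ✓.

I_D ≈ 1.8 mA, V_DS ≈ 14 V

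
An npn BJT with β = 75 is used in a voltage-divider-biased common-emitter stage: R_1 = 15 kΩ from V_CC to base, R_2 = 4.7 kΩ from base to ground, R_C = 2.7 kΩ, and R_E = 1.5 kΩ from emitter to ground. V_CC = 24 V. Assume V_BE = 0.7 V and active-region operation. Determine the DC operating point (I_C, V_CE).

Thevenize the base divider: V_Th = V_CC·R_2/(R_1+R_2) = 24×4.7/19.7 = 5.73 V, R_Th = R_1‖R_2 = 3.58 kΩ.
Base-emitter loop: V_Th = I_B·R_Th + V_BE + (β+1)I_B·R_E, so I_B = (5.73 − 0.7) / (3.58 + 76×1.5) = 0.0427 mA.
I_C = β·I_B = 75×0.0427 = 3.21 mA, and I_E = (β+1)I_B = 3.25 mA.
V_CE = V_CC − I_C·R_C − I_E·R_E = 24 − 3.21×2.7 − 3.25×1.5 = 10.5 V.
V_CE = 10.5 V > 0.2 V confirms active-region operation.

I_C ≈ 3.2 mA, V_CE ≈ 10 V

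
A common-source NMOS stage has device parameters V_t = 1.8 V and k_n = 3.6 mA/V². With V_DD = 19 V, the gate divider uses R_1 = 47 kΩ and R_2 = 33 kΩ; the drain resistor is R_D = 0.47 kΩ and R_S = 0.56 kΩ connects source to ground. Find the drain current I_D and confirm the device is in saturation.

V_G = V_DD·R_2/(R_1+R_2) = 19×33/80 = 7.84 V.
Assume saturation: I_D = (k_n/2)(V_GS − V_t)² with V_GS = V_G − I_D·R_S = 7.84 − 0.56·I_D.
Substituting gives 0.564·I_D² − 13.2·I_D + 65.6 = 0, with roots I_D = 7.21 or 16.1 mA.
The root I_D = 16.1 mA gives V_GS = -1.19 V ≤ V_t, so take I_D = 7.21 mA.
Then V_GS = 3.8 V and V_DS = V_DD − I_D(R_D+R_S) = 19 − 7.21×1.03 = 11.6 V.
Saturation requires V_DS ≥ V_GS − V_t = 2 V; 11.6 ≥ 2 ✓.

I_D ≈ 7.2 mA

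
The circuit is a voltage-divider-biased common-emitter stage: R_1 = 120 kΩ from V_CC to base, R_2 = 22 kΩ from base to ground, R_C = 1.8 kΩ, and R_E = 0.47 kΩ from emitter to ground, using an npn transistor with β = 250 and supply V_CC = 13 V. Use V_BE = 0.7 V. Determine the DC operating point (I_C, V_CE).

I_C ≈ 2.4 mA, V_CE ≈ 7.5 V

Thevenize the base divider: V_Th = V_CC·R_2/(R_1+R_2) = 13×22/142 = 2.01 V, R_Th = R_1‖R_2 = 18.6 kΩ.
Base-emitter loop: V_Th = I_B·R_Th + V_BE + (β+1)I_B·R_E, so I_B = (2.01 − 0.7) / (18.6 + 251×0.47) = 0.00962 mA.
I_C = β·I_B = 250×0.00962 = 2.41 mA, and I_E = (β+1)I_B = 2.42 mA.
V_CE = V_CC − I_C·R_C − I_E·R_E = 13 − 2.41×1.8 − 2.42×0.47 = 7.53 V.
V_CE = 7.53 V > 0.2 V confirms active-region operation.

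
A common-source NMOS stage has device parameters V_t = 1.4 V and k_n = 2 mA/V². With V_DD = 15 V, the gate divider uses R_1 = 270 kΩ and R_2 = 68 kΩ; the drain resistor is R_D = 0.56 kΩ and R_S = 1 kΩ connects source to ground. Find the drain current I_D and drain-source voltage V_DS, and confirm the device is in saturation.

I_D ≈ 0.75 mA, V_DS ≈ 14 V

V_G = V_DD·R_2/(R_1+R_2) = 15×68/338 = 3.02 V.
Assume saturation: I_D = (k_n/2)(V_GS − V_t)² with V_GS = V_G − I_D·R_S = 3.02 − 1·I_D.
Substituting gives 1·I_D² − 4.24·I_D + 2.62 = 0, with roots I_D = 0.751 or 3.48 mA.
The root I_D = 3.48 mA gives V_GS = -0.467 V ≤ V_t, so take I_D = 0.751 mA.
Then V_GS = 2.27 V and V_DS = V_DD − I_D(R_D+R_S) = 15 − 0.751×1.56 = 13.8 V.
Saturation requires V_DS ≥ V_GS − V_t = 0.867 V; 13.8 ≥ 0.867 ✓.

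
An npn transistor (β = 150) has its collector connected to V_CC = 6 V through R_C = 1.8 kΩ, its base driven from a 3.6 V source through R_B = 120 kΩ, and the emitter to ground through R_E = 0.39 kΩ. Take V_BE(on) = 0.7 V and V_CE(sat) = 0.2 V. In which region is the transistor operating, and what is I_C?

active; I_C ≈ 2.4 mA

Assume active. Base-emitter loop: I_B = (V_BB − V_BE)/(R_B + (β+1)R_E) = (3.6 − 0.7)/(120 + 151×0.39) = 0.0162 mA.
I_C = β·I_B = 150×0.0162 = 2.43 mA.
V_CE = V_CC − I_C·R_C − I_E·R_E = 6 − 2.43×1.8 − 2.45×0.39 = 0.668 V > V_CE(sat), so the active-region assumption holds.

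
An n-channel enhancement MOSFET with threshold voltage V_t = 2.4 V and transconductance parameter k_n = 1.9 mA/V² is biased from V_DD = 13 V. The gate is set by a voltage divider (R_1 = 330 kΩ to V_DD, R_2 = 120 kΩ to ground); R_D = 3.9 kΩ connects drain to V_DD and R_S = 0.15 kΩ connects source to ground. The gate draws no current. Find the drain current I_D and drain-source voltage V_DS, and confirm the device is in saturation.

V_G = V_DD·R_2/(R_1+R_2) = 13×120/450 = 3.47 V.
Assume saturation: I_D = (k_n/2)(V_GS − V_t)² with V_GS = V_G − I_D·R_S = 3.47 − 0.15·I_D.
Substituting gives 0.0214·I_D² − 1.3·I_D + 1.08 = 0, with roots I_D = 0.84 or 60.2 mA.
The root I_D = 60.2 mA gives V_GS = -5.56 V ≤ V_t, so take I_D = 0.84 mA.
Then V_GS = 3.34 V and V_DS = V_DD − I_D(R_D+R_S) = 13 − 0.84×4.05 = 9.6 V.
Saturation requires V_DS ≥ V_GS − V_t = 0.941 V; 9.6 ≥ 0.941 ✓.

I_D ≈ 0.84 mA, V_DS ≈ 9.6 V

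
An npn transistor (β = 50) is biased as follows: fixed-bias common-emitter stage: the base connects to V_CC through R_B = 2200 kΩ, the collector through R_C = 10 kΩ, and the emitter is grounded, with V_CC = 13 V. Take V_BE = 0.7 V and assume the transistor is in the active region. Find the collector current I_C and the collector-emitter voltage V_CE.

I_C ≈ 0.28 mA, V_CE ≈ 10 V

Base loop: V_CC = I_B·R_B + V_BE, so I_B = (13 − 0.7)/2200 kΩ = 0.00559 mA.
In the active region I_C = β·I_B = 50 × 0.00559 = 0.28 mA.
Collector loop: V_CE = V_CC − I_C·R_C = 13 − 0.28×10 = 10.2 V.
Since V_CE = 10.2 V > V_CE(sat) ≈ 0.2 V, the transistor is in the active region as assumed.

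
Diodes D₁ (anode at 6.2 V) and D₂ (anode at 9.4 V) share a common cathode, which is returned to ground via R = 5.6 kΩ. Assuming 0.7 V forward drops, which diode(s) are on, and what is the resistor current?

Only D₂ conducts; I_R ≈ 1.6 mA

Assume both conduct. Then node N would need to be at both 6.2−0.7 = 5.5 V and 9.4−0.7 = 8.7 V, which is impossible.
Assume only D₂ conducts: V_N = 9.4 − 0.7 = 8.7 V, so I_R = 8.7/5.6 = 1.55 mA.
Check D₁: its anode-to-cathode voltage is 6.2 − 8.7 = -2.5 V < 0.7 V, so it is off. The assumption is consistent.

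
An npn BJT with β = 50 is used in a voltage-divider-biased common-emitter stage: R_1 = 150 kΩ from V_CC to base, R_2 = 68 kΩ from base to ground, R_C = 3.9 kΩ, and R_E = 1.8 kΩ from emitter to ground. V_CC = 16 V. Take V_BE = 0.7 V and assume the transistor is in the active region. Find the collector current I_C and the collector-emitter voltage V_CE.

I_C ≈ 1.5 mA, V_CE ≈ 7.1 V

Thevenize the base divider: V_Th = V_CC·R_2/(R_1+R_2) = 16×68/218 = 4.99 V, R_Th = R_1‖R_2 = 46.8 kΩ.
Base-emitter loop: V_Th = I_B·R_Th + V_BE + (β+1)I_B·R_E, so I_B = (4.99 − 0.7) / (46.8 + 51×1.8) = 0.031 mA.
I_C = β·I_B = 50×0.031 = 1.55 mA, and I_E = (β+1)I_B = 1.58 mA.
V_CE = V_CC − I_C·R_C − I_E·R_E = 16 − 1.55×3.9 − 1.58×1.8 = 7.12 V.
V_CE = 7.12 V > 0.2 V confirms active-region operation.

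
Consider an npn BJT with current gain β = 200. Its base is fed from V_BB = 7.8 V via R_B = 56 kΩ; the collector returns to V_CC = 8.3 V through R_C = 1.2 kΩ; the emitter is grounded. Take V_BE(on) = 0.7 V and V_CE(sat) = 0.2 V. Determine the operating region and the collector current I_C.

saturation; I_C ≈ 6.8 mA

Assume active: I_B = (7.8 − 0.7)/56 = 0.127 mA, giving I_C = β·I_B = 25.4 mA.
But then V_CE = 8.3 − 25.4×1.2 = -22.1 V < V_CE(sat) = 0.2 V — impossible in the active region.
So the transistor is saturated. With V_CE = 0.2 V, I_C = (V_CC − 0.2)/R_C = 8.1/1.2 = 6.75 mA.
Check: β·I_B = 25.4 mA > I_C = 6.75 mA, confirming saturation.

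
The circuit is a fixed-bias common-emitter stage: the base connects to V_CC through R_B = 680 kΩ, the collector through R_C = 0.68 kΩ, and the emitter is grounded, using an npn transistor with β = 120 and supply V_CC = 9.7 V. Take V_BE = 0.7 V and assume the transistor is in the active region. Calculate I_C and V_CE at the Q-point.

Base loop: V_CC = I_B·R_B + V_BE, so I_B = (9.7 − 0.7)/680 kΩ = 0.0132 mA.
In the active region I_C = β·I_B = 120 × 0.0132 = 1.59 mA.
Collector loop: V_CE = V_CC − I_C·R_C = 9.7 − 1.59×0.68 = 8.62 V.
Since V_CE = 8.62 V > V_CE(sat) ≈ 0.2 V, the transistor is in the active region as assumed.

I_C ≈ 1.6 mA, V_CE ≈ 8.6 V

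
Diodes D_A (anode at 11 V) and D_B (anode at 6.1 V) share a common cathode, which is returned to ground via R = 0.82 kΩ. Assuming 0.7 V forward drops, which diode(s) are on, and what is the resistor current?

Only D_A conducts; I_R ≈ 13 mA

Assume both conduct. Then node N would need to be at both 11−0.7 = 10.3 V and 6.1−0.7 = 5.4 V, which is impossible.
Assume only D_A conducts: V_N = 11 − 0.7 = 10.3 V, so I_R = 10.3/0.82 = 12.6 mA.
Check D_B: its anode-to-cathode voltage is 6.1 − 10.3 = -4.2 V < 0.7 V, so it is off. The assumption is consistent.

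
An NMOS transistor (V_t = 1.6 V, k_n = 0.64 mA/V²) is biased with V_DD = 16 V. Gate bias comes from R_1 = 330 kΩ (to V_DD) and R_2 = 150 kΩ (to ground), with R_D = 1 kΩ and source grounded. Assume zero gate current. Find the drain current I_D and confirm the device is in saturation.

I_D ≈ 3.7 mA

V_G = V_DD·R_2/(R_1+R_2) = 16×150/480 = 5 V. With the source grounded, V_GS = V_G = 5 V.
Assume saturation: I_D = (k_n/2)(V_GS − V_t)² = (0.64/2)×(5 − 1.6)² = 0.32×3.4² = 3.7 mA.
V_DS = V_DD − I_D·R_D = 16 − 3.7×1 = 12.3 V.
Saturation requires V_DS ≥ V_GS − V_t = 3.4 V; 12.3 ≥ 3.4 ✓.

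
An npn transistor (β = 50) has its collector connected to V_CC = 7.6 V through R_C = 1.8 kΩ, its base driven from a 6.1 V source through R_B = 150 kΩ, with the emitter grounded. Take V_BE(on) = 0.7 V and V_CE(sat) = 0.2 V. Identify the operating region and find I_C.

Assume active. Base-emitter loop: I_B = (V_BB − V_BE)/R_B = (6.1 − 0.7)/150 = 0.036 mA.
I_C = β·I_B = 50×0.036 = 1.8 mA.
V_CE = V_CC − I_C·R_C = 7.6 − 1.8×1.8 = 4.36 V > V_CE(sat), so the active-region assumption holds.

active; I_C ≈ 1.8 mA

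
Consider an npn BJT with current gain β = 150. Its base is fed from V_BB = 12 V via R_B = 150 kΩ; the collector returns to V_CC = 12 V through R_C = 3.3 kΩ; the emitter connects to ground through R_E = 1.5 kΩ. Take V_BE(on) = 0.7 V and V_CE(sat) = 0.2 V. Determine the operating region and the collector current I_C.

Assume active: I_B = (12 − 0.7)/(150 + 151×1.5) = 0.03 mA, I_C = β·I_B = 4.5 mA.
Then V_CE = 12 − 4.5×3.3 − 4.53×1.5 = -9.65 V < 0.2 V — the active assumption fails.
Re-solve with V_CE = 0.2 V. KCL at the emitter: V_E/R_E = (V_BB−0.7−V_E)/R_B + (V_CC−0.2−V_E)/R_C, giving V_E = 3.74 V.
I_C = (V_CC − 0.2 − V_E)/R_C = (11.8 − 3.74)/3.3 = 2.44 mA.
Check: I_B = (11.3 − 3.74)/150 = 0.0504 mA, and β·I_B = 7.56 mA > I_C, confirming saturation.

saturation; I_C ≈ 2.4 mA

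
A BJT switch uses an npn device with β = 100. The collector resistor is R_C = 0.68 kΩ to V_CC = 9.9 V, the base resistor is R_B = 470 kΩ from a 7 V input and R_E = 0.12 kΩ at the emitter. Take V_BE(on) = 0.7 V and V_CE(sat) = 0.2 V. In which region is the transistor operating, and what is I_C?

active; I_C ≈ 1.3 mA

Assume active. Base-emitter loop: I_B = (V_BB − V_BE)/(R_B + (β+1)R_E) = (7 − 0.7)/(470 + 101×0.12) = 0.0131 mA.
I_C = β·I_B = 100×0.0131 = 1.31 mA.
V_CE = V_CC − I_C·R_C − I_E·R_E = 9.9 − 1.31×0.68 − 1.32×0.12 = 8.85 V > V_CE(sat), so the active-region assumption holds.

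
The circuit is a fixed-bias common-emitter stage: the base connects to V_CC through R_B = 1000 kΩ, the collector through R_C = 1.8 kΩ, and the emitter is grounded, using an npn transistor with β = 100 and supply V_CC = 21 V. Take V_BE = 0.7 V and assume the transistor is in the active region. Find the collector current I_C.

Base loop: V_CC = I_B·R_B + V_BE, so I_B = (21 − 0.7)/1000 kΩ = 0.0203 mA.
In the active region I_C = β·I_B = 100 × 0.0203 = 2.03 mA.
Collector loop: V_CE = V_CC − I_C·R_C = 21 − 2.03×1.8 = 17.3 V.
Since V_CE = 17.3 V > V_CE(sat) ≈ 0.2 V, the transistor is in the active region as assumed.

I_C ≈ 2 mA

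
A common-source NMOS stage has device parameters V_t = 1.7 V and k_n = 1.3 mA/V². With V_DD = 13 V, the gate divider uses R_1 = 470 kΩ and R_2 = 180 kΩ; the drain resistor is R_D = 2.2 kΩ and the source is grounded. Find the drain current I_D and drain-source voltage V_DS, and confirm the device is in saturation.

I_D ≈ 2.3 mA, V_DS ≈ 7.8 V

V_G = V_DD·R_2/(R_1+R_2) = 13×180/650 = 3.6 V. With the source grounded, V_GS = V_G = 3.6 V.
Assume saturation: I_D = (k_n/2)(V_GS − V_t)² = (1.3/2)×(3.6 − 1.7)² = 0.65×1.9² = 2.35 mA.
V_DS = V_DD − I_D·R_D = 13 − 2.35×2.2 = 7.84 V.
Saturation requires V_DS ≥ V_GS − V_t = 1.9 V; 7.84 ≥ 1.9 ✓.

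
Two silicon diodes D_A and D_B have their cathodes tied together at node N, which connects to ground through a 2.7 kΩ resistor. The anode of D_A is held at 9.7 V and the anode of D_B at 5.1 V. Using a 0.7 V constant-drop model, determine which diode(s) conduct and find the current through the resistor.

Assume both conduct. Then node N would need to be at both 9.7−0.7 = 9 V and 5.1−0.7 = 4.4 V, which is impossible.
Assume only D_A conducts: V_N = 9.7 − 0.7 = 9 V, so I_R = 9/2.7 = 3.33 mA.
Check D_B: its anode-to-cathode voltage is 5.1 − 9 = -3.9 V < 0.7 V, so it is off. The assumption is consistent.

Only D_A conducts; I_R ≈ 3.3 mA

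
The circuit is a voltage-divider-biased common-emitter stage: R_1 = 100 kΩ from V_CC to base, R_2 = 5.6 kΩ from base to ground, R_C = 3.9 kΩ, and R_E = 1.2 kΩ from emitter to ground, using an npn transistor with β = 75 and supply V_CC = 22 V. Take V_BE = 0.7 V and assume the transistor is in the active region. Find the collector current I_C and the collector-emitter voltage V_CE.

I_C ≈ 0.36 mA, V_CE ≈ 20 V

Thevenize the base divider: V_Th = V_CC·R_2/(R_1+R_2) = 22×5.6/106 = 1.17 V, R_Th = R_1‖R_2 = 5.3 kΩ.
Base-emitter loop: V_Th = I_B·R_Th + V_BE + (β+1)I_B·R_E, so I_B = (1.17 − 0.7) / (5.3 + 76×1.2) = 0.00484 mA.
I_C = β·I_B = 75×0.00484 = 0.363 mA, and I_E = (β+1)I_B = 0.368 mA.
V_CE = V_CC − I_C·R_C − I_E·R_E = 22 − 0.363×3.9 − 0.368×1.2 = 20.1 V.
V_CE = 20.1 V > 0.2 V confirms active-region operation.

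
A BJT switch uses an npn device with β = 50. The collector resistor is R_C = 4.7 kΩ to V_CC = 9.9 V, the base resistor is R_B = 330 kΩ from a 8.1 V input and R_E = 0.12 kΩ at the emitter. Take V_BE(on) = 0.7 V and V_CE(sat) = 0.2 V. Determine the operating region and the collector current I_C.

active; I_C ≈ 1.1 mA

Assume active. Base-emitter loop: I_B = (V_BB − V_BE)/(R_B + (β+1)R_E) = (8.1 − 0.7)/(330 + 51×0.12) = 0.022 mA.
I_C = β·I_B = 50×0.022 = 1.1 mA.
V_CE = V_CC − I_C·R_C − I_E·R_E = 9.9 − 1.1×4.7 − 1.12×0.12 = 4.59 V > V_CE(sat), so the active-region assumption holds.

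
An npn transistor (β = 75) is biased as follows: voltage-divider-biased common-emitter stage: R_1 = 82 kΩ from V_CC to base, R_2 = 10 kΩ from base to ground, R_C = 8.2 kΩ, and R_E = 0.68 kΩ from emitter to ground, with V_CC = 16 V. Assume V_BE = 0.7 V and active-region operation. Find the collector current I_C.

Thevenize the base divider: V_Th = V_CC·R_2/(R_1+R_2) = 16×10/92 = 1.74 V, R_Th = R_1‖R_2 = 8.91 kΩ.
Base-emitter loop: V_Th = I_B·R_Th + V_BE + (β+1)I_B·R_E, so I_B = (1.74 − 0.7) / (8.91 + 76×0.68) = 0.0171 mA.
I_C = β·I_B = 75×0.0171 = 1.29 mA, and I_E = (β+1)I_B = 1.3 mA.
V_CE = V_CC − I_C·R_C − I_E·R_E = 16 − 1.29×8.2 − 1.3×0.68 = 4.57 V.
V_CE = 4.57 V > 0.2 V confirms active-region operation.

I_C ≈ 1.3 mA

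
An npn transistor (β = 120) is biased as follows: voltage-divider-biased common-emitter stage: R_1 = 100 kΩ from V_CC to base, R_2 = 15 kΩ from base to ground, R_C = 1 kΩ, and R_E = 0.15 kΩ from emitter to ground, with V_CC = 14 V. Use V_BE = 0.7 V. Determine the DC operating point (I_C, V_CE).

Thevenize the base divider: V_Th = V_CC·R_2/(R_1+R_2) = 14×15/115 = 1.83 V, R_Th = R_1‖R_2 = 13 kΩ.
Base-emitter loop: V_Th = I_B·R_Th + V_BE + (β+1)I_B·R_E, so I_B = (1.83 − 0.7) / (13 + 121×0.15) = 0.0361 mA.
I_C = β·I_B = 120×0.0361 = 4.33 mA, and I_E = (β+1)I_B = 4.37 mA.
V_CE = V_CC − I_C·R_C − I_E·R_E = 14 − 4.33×1 − 4.37×0.15 = 9.01 V.
V_CE = 9.01 V > 0.2 V confirms active-region operation.

I_C ≈ 4.3 mA, V_CE ≈ 9 V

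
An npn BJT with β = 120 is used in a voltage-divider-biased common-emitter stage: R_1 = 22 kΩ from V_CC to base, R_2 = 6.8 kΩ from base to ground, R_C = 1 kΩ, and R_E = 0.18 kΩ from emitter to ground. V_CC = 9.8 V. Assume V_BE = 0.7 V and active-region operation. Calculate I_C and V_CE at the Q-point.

I_C ≈ 7.2 mA, V_CE ≈ 1.3 V

Thevenize the base divider: V_Th = V_CC·R_2/(R_1+R_2) = 9.8×6.8/28.8 = 2.31 V, R_Th = R_1‖R_2 = 5.19 kΩ.
Base-emitter loop: V_Th = I_B·R_Th + V_BE + (β+1)I_B·R_E, so I_B = (2.31 − 0.7) / (5.19 + 121×0.18) = 0.0598 mA.
I_C = β·I_B = 120×0.0598 = 7.18 mA, and I_E = (β+1)I_B = 7.24 mA.
V_CE = V_CC − I_C·R_C − I_E·R_E = 9.8 − 7.18×1 − 7.24×0.18 = 1.32 V.
V_CE = 1.32 V > 0.2 V confirms active-region operation.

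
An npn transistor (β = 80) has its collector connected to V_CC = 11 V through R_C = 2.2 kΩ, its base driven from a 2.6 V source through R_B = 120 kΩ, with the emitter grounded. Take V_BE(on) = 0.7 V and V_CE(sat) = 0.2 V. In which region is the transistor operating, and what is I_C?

active; I_C ≈ 1.3 mA

Assume active. Base-emitter loop: I_B = (V_BB − V_BE)/R_B = (2.6 − 0.7)/120 = 0.0158 mA.
I_C = β·I_B = 80×0.0158 = 1.27 mA.
V_CE = V_CC − I_C·R_C = 11 − 1.27×2.2 = 8.21 V > V_CE(sat), so the active-region assumption holds.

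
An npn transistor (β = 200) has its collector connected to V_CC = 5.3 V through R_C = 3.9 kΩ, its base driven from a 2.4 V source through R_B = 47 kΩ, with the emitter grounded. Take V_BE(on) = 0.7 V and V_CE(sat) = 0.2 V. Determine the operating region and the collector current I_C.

Assume active: I_B = (2.4 − 0.7)/47 = 0.0362 mA, giving I_C = β·I_B = 7.23 mA.
But then V_CE = 5.3 − 7.23×3.9 = -22.9 V < V_CE(sat) = 0.2 V — impossible in the active region.
So the transistor is saturated. With V_CE = 0.2 V, I_C = (V_CC − 0.2)/R_C = 5.1/3.9 = 1.31 mA.
Check: β·I_B = 7.23 mA > I_C = 1.31 mA, confirming saturation.

saturation; I_C ≈ 1.3 mA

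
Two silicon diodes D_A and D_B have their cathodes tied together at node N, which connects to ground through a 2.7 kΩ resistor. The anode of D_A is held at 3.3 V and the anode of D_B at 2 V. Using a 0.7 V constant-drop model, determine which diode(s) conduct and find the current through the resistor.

Only D_A conducts; I_R ≈ 0.96 mA

Assume both conduct. Then node N would need to be at both 3.3−0.7 = 2.6 V and 2−0.7 = 1.3 V, which is impossible.
Assume only D_A conducts: V_N = 3.3 − 0.7 = 2.6 V, so I_R = 2.6/2.7 = 0.963 mA.
Check D_B: its anode-to-cathode voltage is 2 − 2.6 = -0.6 V < 0.7 V, so it is off. The assumption is consistent.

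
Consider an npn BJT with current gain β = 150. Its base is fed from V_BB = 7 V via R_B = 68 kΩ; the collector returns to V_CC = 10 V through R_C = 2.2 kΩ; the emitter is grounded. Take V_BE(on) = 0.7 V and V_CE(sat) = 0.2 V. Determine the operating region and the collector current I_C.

Assume active: I_B = (7 − 0.7)/68 = 0.0926 mA, giving I_C = β·I_B = 13.9 mA.
But then V_CE = 10 − 13.9×2.2 = -20.6 V < V_CE(sat) = 0.2 V — impossible in the active region.
So the transistor is saturated. With V_CE = 0.2 V, I_C = (V_CC − 0.2)/R_C = 9.8/2.2 = 4.45 mA.
Check: β·I_B = 13.9 mA > I_C = 4.45 mA, confirming saturation.

saturation; I_C ≈ 4.5 mA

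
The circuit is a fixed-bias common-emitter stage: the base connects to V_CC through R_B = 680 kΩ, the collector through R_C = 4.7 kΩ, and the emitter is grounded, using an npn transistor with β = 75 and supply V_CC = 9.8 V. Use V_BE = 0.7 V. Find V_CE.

V_CE ≈ 5.1 V

Base loop: V_CC = I_B·R_B + V_BE, so I_B = (9.8 − 0.7)/680 kΩ = 0.0134 mA.
In the active region I_C = β·I_B = 75 × 0.0134 = 1 mA.
Collector loop: V_CE = V_CC − I_C·R_C = 9.8 − 1×4.7 = 5.08 V.
Since V_CE = 5.08 V > V_CE(sat) ≈ 0.2 V, the transistor is in the active region as assumed.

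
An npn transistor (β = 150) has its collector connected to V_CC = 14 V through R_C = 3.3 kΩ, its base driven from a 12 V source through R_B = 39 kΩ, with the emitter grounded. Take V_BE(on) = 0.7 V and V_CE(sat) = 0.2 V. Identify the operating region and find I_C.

Assume active: I_B = (12 − 0.7)/39 = 0.29 mA, giving I_C = β·I_B = 43.5 mA.
But then V_CE = 14 − 43.5×3.3 = -129 V < V_CE(sat) = 0.2 V — impossible in the active region.
So the transistor is saturated. With V_CE = 0.2 V, I_C = (V_CC − 0.2)/R_C = 13.8/3.3 = 4.18 mA.
Check: β·I_B = 43.5 mA > I_C = 4.18 mA, confirming saturation.

saturation; I_C ≈ 4.2 mA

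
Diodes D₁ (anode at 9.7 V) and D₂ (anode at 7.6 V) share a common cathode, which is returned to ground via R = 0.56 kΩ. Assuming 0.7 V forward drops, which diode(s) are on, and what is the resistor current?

Only D₁ conducts; I_R ≈ 16 mA

Assume both conduct. Then node N would need to be at both 9.7−0.7 = 9 V and 7.6−0.7 = 6.9 V, which is impossible.
Assume only D₁ conducts: V_N = 9.7 − 0.7 = 9 V, so I_R = 9/0.56 = 16.1 mA.
Check D₂: its anode-to-cathode voltage is 7.6 − 9 = -1.4 V < 0.7 V, so it is off. The assumption is consistent.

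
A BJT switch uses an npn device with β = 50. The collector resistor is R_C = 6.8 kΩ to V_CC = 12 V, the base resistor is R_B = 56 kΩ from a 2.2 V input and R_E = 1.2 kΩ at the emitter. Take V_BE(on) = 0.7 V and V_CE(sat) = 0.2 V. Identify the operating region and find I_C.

active; I_C ≈ 0.64 mA

Assume active. Base-emitter loop: I_B = (V_BB − V_BE)/(R_B + (β+1)R_E) = (2.2 − 0.7)/(56 + 51×1.2) = 0.0128 mA.
I_C = β·I_B = 50×0.0128 = 0.64 mA.
V_CE = V_CC − I_C·R_C − I_E·R_E = 12 − 0.64×6.8 − 0.653×1.2 = 6.87 V > V_CE(sat), so the active-region assumption holds.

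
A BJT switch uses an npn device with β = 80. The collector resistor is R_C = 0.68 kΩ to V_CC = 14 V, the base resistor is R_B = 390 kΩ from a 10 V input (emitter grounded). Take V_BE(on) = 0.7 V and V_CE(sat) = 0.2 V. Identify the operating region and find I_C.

active; I_C ≈ 1.9 mA

Assume active. Base-emitter loop: I_B = (V_BB − V_BE)/R_B = (10 − 0.7)/390 = 0.0238 mA.
I_C = β·I_B = 80×0.0238 = 1.91 mA.
V_CE = V_CC − I_C·R_C = 14 − 1.91×0.68 = 12.7 V > V_CE(sat), so the active-region assumption holds.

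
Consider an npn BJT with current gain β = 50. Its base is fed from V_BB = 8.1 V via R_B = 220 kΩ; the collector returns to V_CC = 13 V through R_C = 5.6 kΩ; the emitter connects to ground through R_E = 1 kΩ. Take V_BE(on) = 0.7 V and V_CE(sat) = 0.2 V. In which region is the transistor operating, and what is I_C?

active; I_C ≈ 1.4 mA

Assume active. Base-emitter loop: I_B = (V_BB − V_BE)/(R_B + (β+1)R_E) = (8.1 − 0.7)/(220 + 51×1) = 0.0273 mA.
I_C = β·I_B = 50×0.0273 = 1.37 mA.
V_CE = V_CC − I_C·R_C − I_E·R_E = 13 − 1.37×5.6 − 1.39×1 = 3.96 V > V_CE(sat), so the active-region assumption holds.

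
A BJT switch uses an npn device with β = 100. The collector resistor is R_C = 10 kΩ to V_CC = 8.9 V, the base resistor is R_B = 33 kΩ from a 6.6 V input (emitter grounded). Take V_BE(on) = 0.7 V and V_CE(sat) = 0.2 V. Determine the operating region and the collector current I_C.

saturation; I_C ≈ 0.87 mA

Assume active: I_B = (6.6 − 0.7)/33 = 0.179 mA, giving I_C = β·I_B = 17.9 mA.
But then V_CE = 8.9 − 17.9×10 = -170 V < V_CE(sat) = 0.2 V — impossible in the active region.
So the transistor is saturated. With V_CE = 0.2 V, I_C = (V_CC − 0.2)/R_C = 8.7/10 = 0.87 mA.
Check: β·I_B = 17.9 mA > I_C = 0.87 mA, confirming saturation.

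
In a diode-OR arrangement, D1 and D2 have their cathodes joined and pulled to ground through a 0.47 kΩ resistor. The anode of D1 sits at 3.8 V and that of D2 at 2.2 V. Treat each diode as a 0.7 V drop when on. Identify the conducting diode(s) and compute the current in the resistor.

Only D1 conducts; I_R ≈ 6.6 mA

Assume both conduct. Then node N would need to be at both 3.8−0.7 = 3.1 V and 2.2−0.7 = 1.5 V, which is impossible.
Assume only D1 conducts: V_N = 3.8 − 0.7 = 3.1 V, so I_R = 3.1/0.47 = 6.6 mA.
Check D2: its anode-to-cathode voltage is 2.2 − 3.1 = -0.9 V < 0.7 V, so it is off. The assumption is consistent.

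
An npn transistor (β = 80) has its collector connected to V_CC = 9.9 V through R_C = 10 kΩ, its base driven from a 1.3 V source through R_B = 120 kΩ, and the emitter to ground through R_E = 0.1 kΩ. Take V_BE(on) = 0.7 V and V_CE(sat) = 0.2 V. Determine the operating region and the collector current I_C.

Assume active. Base-emitter loop: I_B = (V_BB − V_BE)/(R_B + (β+1)R_E) = (1.3 − 0.7)/(120 + 81×0.1) = 0.00468 mA.
I_C = β·I_B = 80×0.00468 = 0.375 mA.
V_CE = V_CC − I_C·R_C − I_E·R_E = 9.9 − 0.375×10 − 0.379×0.1 = 6.11 V > V_CE(sat), so the active-region assumption holds.

active; I_C ≈ 0.37 mA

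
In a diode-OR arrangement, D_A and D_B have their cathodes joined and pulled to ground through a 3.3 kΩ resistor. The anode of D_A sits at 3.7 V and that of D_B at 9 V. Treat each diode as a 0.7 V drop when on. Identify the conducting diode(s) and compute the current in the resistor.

Only D_B conducts; I_R ≈ 2.5 mA

Assume both conduct. Then node N would need to be at both 3.7−0.7 = 3 V and 9−0.7 = 8.3 V, which is impossible.
Assume only D_B conducts: V_N = 9 − 0.7 = 8.3 V, so I_R = 8.3/3.3 = 2.52 mA.
Check D_A: its anode-to-cathode voltage is 3.7 − 8.3 = -4.6 V < 0.7 V, so it is off. The assumption is consistent.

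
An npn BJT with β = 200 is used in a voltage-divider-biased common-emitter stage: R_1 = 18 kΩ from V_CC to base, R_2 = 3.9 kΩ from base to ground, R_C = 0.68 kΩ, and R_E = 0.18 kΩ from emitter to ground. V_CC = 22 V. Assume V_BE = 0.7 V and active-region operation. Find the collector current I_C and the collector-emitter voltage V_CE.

I_C ≈ 16 mA, V_CE ≈ 7.9 V

Thevenize the base divider: V_Th = V_CC·R_2/(R_1+R_2) = 22×3.9/21.9 = 3.92 V, R_Th = R_1‖R_2 = 3.21 kΩ.
Base-emitter loop: V_Th = I_B·R_Th + V_BE + (β+1)I_B·R_E, so I_B = (3.92 − 0.7) / (3.21 + 201×0.18) = 0.0817 mA.
I_C = β·I_B = 200×0.0817 = 16.3 mA, and I_E = (β+1)I_B = 16.4 mA.
V_CE = V_CC − I_C·R_C − I_E·R_E = 22 − 16.3×0.68 − 16.4×0.18 = 7.93 V.
V_CE = 7.93 V > 0.2 V confirms active-region operation.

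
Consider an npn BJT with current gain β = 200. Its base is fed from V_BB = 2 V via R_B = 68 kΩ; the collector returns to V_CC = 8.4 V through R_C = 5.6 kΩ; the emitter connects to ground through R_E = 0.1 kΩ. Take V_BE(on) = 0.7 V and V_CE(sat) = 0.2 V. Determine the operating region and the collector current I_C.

saturation; I_C ≈ 1.4 mA

Assume active: I_B = (2 − 0.7)/(68 + 201×0.1) = 0.0148 mA, I_C = β·I_B = 2.95 mA.
Then V_CE = 8.4 − 2.95×5.6 − 2.97×0.1 = -8.42 V < 0.2 V — the active assumption fails.
Re-solve with V_CE = 0.2 V. KCL at the emitter: V_E/R_E = (V_BB−0.7−V_E)/R_B + (V_CC−0.2−V_E)/R_C, giving V_E = 0.146 V.
I_C = (V_CC − 0.2 − V_E)/R_C = (8.2 − 0.146)/5.6 = 1.44 mA.
Check: I_B = (1.3 − 0.146)/68 = 0.017 mA, and β·I_B = 3.4 mA > I_C, confirming saturation.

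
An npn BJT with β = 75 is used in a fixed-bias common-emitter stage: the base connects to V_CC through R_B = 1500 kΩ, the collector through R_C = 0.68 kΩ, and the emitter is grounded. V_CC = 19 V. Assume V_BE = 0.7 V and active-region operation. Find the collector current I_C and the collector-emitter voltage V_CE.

I_C ≈ 0.92 mA, V_CE ≈ 18 V

Base loop: V_CC = I_B·R_B + V_BE, so I_B = (19 − 0.7)/1500 kΩ = 0.0122 mA.
In the active region I_C = β·I_B = 75 × 0.0122 = 0.915 mA.
Collector loop: V_CE = V_CC − I_C·R_C = 19 − 0.915×0.68 = 18.4 V.
Since V_CE = 18.4 V > V_CE(sat) ≈ 0.2 V, the transistor is in the active region as assumed.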